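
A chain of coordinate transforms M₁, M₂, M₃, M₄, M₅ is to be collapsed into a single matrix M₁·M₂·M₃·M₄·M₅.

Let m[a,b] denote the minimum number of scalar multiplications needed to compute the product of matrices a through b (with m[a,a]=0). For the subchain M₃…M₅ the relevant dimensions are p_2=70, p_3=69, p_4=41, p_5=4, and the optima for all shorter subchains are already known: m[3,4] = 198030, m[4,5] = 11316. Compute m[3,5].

30636

m[3,5] = min over k∈[3,4] of m[3,k]+m[k+1,5]+p_{2}·p_k·p_{5}.
k=3: 0 + 11316 + 70·69·4 = 30636; k=4: 198030 + 0 + 70·41·4 = 209510.
Minimum: 30636 at k=3.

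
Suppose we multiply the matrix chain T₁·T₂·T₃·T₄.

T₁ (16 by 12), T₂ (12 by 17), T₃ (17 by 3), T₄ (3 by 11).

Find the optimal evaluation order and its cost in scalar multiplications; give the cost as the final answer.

Adjacent pairs: T₁T₂ = 16·12·17 = 3264; T₂T₃ = 12·17·3 = 612; T₃T₄ = 17·3·11 = 561.
Length 3: T₁..T₃: k=1: 0+612+16·12·3=1188; k=2: 3264+0+16·17·3=4080 → min 1188 | T₂..T₄: k=2: 0+561+12·17·11=2805; k=3: 612+0+12·3·11=1008 → min 1008.
Length 4: T₁..T₄: k=1: 0+1008+16·12·11=3120; k=2: 3264+561+16·17·11=6817; k=3: 1188+0+16·3·11=1716 → min 1716.
Optimal parenthesization: ((T₁·(T₂·T₃))·T₄) with cost 1716.

1716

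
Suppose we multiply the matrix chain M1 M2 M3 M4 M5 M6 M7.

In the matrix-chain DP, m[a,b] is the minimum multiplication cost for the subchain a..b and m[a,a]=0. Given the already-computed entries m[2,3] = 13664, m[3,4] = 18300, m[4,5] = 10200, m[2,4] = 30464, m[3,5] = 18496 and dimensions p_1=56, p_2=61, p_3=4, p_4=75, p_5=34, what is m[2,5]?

31480

m[2,5] = min over k∈[2,4] of m[2,k]+m[k+1,5]+p_{1}·p_k·p_{5}.
k=2: 0 + 18496 + 56·61·34 = 134640; k=3: 13664 + 10200 + 56·4·34 = 31480; k=4: 30464 + 0 + 56·75·34 = 173264.
Minimum: 31480 at k=3.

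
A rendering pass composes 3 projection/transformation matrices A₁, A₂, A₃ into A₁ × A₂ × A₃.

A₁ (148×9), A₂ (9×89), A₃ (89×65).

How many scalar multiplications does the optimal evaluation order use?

Order (A₁ × (A₂ × A₃)): (A₂ × A₃): 9×89 by 89×65 → 9×65, cost 9·89·65 = 52065; (A₁ × (A₂ × A₃)): 148×9 by 9×65 → 148×65, cost 148·9·65 = 86580; cumulative 138645. Total 138645.
Order ((A₁ × A₂) × A₃): (A₁ × A₂): 148×9 by 9×89 → 148×89, cost 148·9·89 = 118548; ((A₁ × A₂) × A₃): 148×89 by 89×65 → 148×65, cost 148·89·65 = 856180; cumulative 974728. Total 974728.
Minimum: 138645.

138645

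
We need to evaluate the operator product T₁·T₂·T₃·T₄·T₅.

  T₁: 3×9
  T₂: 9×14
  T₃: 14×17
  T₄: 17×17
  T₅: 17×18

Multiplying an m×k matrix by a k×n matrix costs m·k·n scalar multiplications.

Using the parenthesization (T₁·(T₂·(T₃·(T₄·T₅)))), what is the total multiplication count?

(T₄·T₅): 17×17 by 17×18 → 17×18, cost 17·17·18 = 5202
(T₃·(T₄·T₅)): 14×17 by 17×18 → 14×18, cost 14·17·18 = 4284; cumulative 9486
(T₂·(T₃·(T₄·T₅))): 9×14 by 14×18 → 9×18, cost 9·14·18 = 2268; cumulative 11754
(T₁·(T₂·(T₃·(T₄·T₅)))): 3×9 by 9×18 → 3×18, cost 3·9·18 = 486; cumulative 12240
Total: 12240 scalar multiplications.

12240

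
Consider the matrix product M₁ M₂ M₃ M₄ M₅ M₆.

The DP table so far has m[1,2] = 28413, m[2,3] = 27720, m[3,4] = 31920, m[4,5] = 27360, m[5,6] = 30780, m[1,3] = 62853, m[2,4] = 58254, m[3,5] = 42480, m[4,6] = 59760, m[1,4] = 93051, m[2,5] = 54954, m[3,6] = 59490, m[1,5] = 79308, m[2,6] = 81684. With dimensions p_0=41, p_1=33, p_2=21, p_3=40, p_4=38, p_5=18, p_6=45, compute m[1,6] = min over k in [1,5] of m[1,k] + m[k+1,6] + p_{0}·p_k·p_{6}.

m[1,6] = min over k∈[1,5] of m[1,k]+m[k+1,6]+p_{0}·p_k·p_{6}.
k=1: 0 + 81684 + 41·33·45 = 142569; k=2: 28413 + 59490 + 41·21·45 = 126648; k=3: 62853 + 59760 + 41·40·45 = 196413; k=4: 93051 + 30780 + 41·38·45 = 193941; k=5: 79308 + 0 + 41·18·45 = 112518.
Minimum: 112518 at k=5.

112518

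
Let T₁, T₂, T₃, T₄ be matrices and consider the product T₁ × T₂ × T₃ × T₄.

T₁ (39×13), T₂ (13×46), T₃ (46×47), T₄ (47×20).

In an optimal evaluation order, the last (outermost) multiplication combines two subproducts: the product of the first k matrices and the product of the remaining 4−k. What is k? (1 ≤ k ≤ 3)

1

Adjacent pairs: T₁T₂ = 39·13·46 = 23322; T₂T₃ = 13·46·47 = 28106; T₃T₄ = 46·47·20 = 43240.
Length 3: T₁..T₃: k=1: 0+28106+39·13·47=51935; k=2: 23322+0+39·46·47=107640 → min 51935 | T₂..T₄: k=2: 0+43240+13·46·20=55200; k=3: 28106+0+13·47·20=40326 → min 40326.
Top-level splits: k=1: (T₁..T₁)·(T₂..T₄) → 0+40326+39·13·20 = 50466; k=2: (T₁..T₂)·(T₃..T₄) → 23322+43240+39·46·20 = 102442; k=3: (T₁..T₃)·(T₄..T₄) → 51935+0+39·47·20 = 88595.
Best split is after T₁, i.e. k = 1.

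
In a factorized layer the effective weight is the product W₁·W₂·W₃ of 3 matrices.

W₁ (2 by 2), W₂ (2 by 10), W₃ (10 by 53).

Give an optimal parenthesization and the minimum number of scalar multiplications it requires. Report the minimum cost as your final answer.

1100

(W₁·(W₂·W₃)): cost 1272.
((W₁·W₂)·W₃): cost 1100.
Optimal: ((W₁·W₂)·W₃) with cost 1100.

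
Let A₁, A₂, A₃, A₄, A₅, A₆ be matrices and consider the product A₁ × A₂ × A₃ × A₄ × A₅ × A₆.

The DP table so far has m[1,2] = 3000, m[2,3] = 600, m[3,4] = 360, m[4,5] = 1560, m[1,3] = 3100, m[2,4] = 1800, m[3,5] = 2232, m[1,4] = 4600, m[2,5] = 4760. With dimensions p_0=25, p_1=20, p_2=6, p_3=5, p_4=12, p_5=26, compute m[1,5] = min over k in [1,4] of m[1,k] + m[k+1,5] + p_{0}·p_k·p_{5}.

7910

m[1,5] = min over k∈[1,4] of m[1,k]+m[k+1,5]+p_{0}·p_k·p_{5}.
k=1: 0 + 4760 + 25·20·26 = 17760; k=2: 3000 + 2232 + 25·6·26 = 9132; k=3: 3100 + 1560 + 25·5·26 = 7910; k=4: 4600 + 0 + 25·12·26 = 12400.
Minimum: 7910 at k=3.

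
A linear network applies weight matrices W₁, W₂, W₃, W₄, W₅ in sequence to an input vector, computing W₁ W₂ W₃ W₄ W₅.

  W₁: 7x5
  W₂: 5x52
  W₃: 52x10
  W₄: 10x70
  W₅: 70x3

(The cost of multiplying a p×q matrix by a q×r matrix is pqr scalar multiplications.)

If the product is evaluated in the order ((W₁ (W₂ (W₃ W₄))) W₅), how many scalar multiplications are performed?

58520

(W₃ W₄): 52×10 by 10×70 → 52×70, cost 52·10·70 = 36400
(W₂ (W₃ W₄)): 5×52 by 52×70 → 5×70, cost 5·52·70 = 18200; cumulative 54600
(W₁ (W₂ (W₃ W₄))): 7×5 by 5×70 → 7×70, cost 7·5·70 = 2450; cumulative 57050
((W₁ (W₂ (W₃ W₄))) W₅): 7×70 by 70×3 → 7×3, cost 7·70·3 = 1470; cumulative 58520
Total: 58520 scalar multiplications.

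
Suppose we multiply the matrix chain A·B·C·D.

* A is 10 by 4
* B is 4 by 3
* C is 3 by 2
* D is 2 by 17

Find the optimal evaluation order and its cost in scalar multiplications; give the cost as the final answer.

444

Adjacent pairs: AB = 10·4·3 = 120; BC = 4·3·2 = 24; CD = 3·2·17 = 102.
Length 3: A..C: k=1: 0+24+10·4·2=104; k=2: 120+0+10·3·2=180 → min 104 | B..D: k=2: 0+102+4·3·17=306; k=3: 24+0+4·2·17=160 → min 160.
Length 4: A..D: k=1: 0+160+10·4·17=840; k=2: 120+102+10·3·17=732; k=3: 104+0+10·2·17=444 → min 444.
Optimal parenthesization: ((A·(B·C))·D) with cost 444.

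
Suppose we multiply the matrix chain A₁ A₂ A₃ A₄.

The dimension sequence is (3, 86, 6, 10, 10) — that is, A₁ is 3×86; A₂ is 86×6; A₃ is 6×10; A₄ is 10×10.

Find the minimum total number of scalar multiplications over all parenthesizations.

Adjacent pairs: A₁A₂ = 3·86·6 = 1548; A₂A₃ = 86·6·10 = 5160; A₃A₄ = 6·10·10 = 600.
Length 3: A₁..A₃: k=1: 0+5160+3·86·10=7740; k=2: 1548+0+3·6·10=1728 → min 1728 | A₂..A₄: k=2: 0+600+86·6·10=5760; k=3: 5160+0+86·10·10=13760 → min 5760.
Length 4: A₁..A₄: k=1: 0+5760+3·86·10=8340; k=2: 1548+600+3·6·10=2328; k=3: 1728+0+3·10·10=2028 → min 2028.
Optimal order: (((A₁ A₂) A₃) A₄) with cost 2028.

2028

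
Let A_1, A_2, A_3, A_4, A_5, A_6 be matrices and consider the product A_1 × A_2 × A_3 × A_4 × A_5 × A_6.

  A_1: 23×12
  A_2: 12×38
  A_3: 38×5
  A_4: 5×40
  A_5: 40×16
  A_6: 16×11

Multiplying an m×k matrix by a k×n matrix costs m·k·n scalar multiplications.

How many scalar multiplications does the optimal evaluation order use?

Adjacent pairs: A_1A_2 = 23·12·38 = 10488; A_2A_3 = 12·38·5 = 2280; A_3A_4 = 38·5·40 = 7600; A_4A_5 = 5·40·16 = 3200; A_5A_6 = 40·16·11 = 7040.
Length 3: A_1..A_3: k=1: 0+2280+23·12·5=3660; k=2: 10488+0+23·38·5=14858 → min 3660 | A_2..A_4: k=2: 0+7600+12·38·40=25840; k=3: 2280+0+12·5·40=4680 → min 4680 | A_3..A_5: k=3: 0+3200+38·5·16=6240; k=4: 7600+0+38·40·16=31920 → min 6240 | A_4..A_6: k=4: 0+7040+5·40·11=9240; k=5: 3200+0+5·16·11=4080 → min 4080.
Length 4: A_1..A_4: k=1: 0+4680+23·12·40=15720; k=2: 10488+7600+23·38·40=53048; k=3: 3660+0+23·5·40=8260 → min 8260 | A_2..A_5: k=2: 0+6240+12·38·16=13536; k=3: 2280+3200+12·5·16=6440; k=4: 4680+0+12·40·16=12360 → min 6440 | A_3..A_6: k=3: 0+4080+38·5·11=6170; k=4: 7600+7040+38·40·11=31360; k=5: 6240+0+38·16·11=12928 → min 6170.
Length 5: A_1..A_5: k=1: 0+6440+23·12·16=10856; k=2: 10488+6240+23·38·16=30712; k=3: 3660+3200+23·5·16=8700; k=4: 8260+0+23·40·16=22980 → min 8700 | A_2..A_6: k=2: 0+6170+12·38·11=11186; k=3: 2280+4080+12·5·11=7020; k=4: 4680+7040+12·40·11=17000; k=5: 6440+0+12·16·11=8552 → min 7020.
Length 6: A_1..A_6: k=1: 0+7020+23·12·11=10056; k=2: 10488+6170+23·38·11=26272; k=3: 3660+4080+23·5·11=9005; k=4: 8260+7040+23·40·11=25420; k=5: 8700+0+23·16·11=12748 → min 9005.
Optimal order: ((A_1 × (A_2 × A_3)) × ((A_4 × A_5) × A_6)) with cost 9005.

9005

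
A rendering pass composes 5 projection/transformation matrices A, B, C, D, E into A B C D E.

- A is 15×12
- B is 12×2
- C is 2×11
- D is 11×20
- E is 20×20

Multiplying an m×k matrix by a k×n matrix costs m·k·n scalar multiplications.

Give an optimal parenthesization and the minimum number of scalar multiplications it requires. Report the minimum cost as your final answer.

Adjacent pairs: AB = 15·12·2 = 360; BC = 12·2·11 = 264; CD = 2·11·20 = 440; DE = 11·20·20 = 4400.
Length 3: A..C: k=1: 0+264+15·12·11=2244; k=2: 360+0+15·2·11=690 → min 690 | B..D: k=2: 0+440+12·2·20=920; k=3: 264+0+12·11·20=2904 → min 920 | C..E: k=3: 0+4400+2·11·20=4840; k=4: 440+0+2·20·20=1240 → min 1240.
Length 4: A..D: k=1: 0+920+15·12·20=4520; k=2: 360+440+15·2·20=1400; k=3: 690+0+15·11·20=3990 → min 1400 | B..E: k=2: 0+1240+12·2·20=1720; k=3: 264+4400+12·11·20=7304; k=4: 920+0+12·20·20=5720 → min 1720.
Length 5: A..E: k=1: 0+1720+15·12·20=5320; k=2: 360+1240+15·2·20=2200; k=3: 690+4400+15·11·20=8390; k=4: 1400+0+15·20·20=7400 → min 2200.
Optimal parenthesization: ((A B) ((C D) E)) with cost 2200.

2200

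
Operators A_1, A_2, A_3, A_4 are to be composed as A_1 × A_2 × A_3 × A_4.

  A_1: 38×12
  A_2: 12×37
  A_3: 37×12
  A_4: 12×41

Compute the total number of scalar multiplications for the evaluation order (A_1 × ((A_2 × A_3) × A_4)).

(A_2 × A_3): 12×37 by 37×12 → 12×12, cost 12·37·12 = 5328
((A_2 × A_3) × A_4): 12×12 by 12×41 → 12×41, cost 12·12·41 = 5904; cumulative 11232
(A_1 × ((A_2 × A_3) × A_4)): 38×12 by 12×41 → 38×41, cost 38·12·41 = 18696; cumulative 29928
Total: 29928 scalar multiplications.

29928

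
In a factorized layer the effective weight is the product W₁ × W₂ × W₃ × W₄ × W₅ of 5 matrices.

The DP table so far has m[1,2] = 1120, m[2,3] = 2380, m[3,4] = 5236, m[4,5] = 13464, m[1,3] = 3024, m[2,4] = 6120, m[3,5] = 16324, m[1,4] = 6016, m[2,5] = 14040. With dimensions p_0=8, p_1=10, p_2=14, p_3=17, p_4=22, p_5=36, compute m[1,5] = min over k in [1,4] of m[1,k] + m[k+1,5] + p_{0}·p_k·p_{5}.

m[1,5] = min over k∈[1,4] of m[1,k]+m[k+1,5]+p_{0}·p_k·p_{5}.
k=1: 0 + 14040 + 8·10·36 = 16920; k=2: 1120 + 16324 + 8·14·36 = 21476; k=3: 3024 + 13464 + 8·17·36 = 21384; k=4: 6016 + 0 + 8·22·36 = 12352.
Minimum: 12352 at k=4.

12352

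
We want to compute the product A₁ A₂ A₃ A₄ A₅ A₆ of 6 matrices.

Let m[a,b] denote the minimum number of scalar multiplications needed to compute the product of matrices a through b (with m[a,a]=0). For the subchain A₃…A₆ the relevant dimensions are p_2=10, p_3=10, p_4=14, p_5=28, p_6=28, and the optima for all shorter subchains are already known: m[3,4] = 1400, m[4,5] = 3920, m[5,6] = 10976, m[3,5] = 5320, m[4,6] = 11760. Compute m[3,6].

13160

m[3,6] = min over k∈[3,5] of m[3,k]+m[k+1,6]+p_{2}·p_k·p_{6}.
k=3: 0 + 11760 + 10·10·28 = 14560; k=4: 1400 + 10976 + 10·14·28 = 16296; k=5: 5320 + 0 + 10·28·28 = 13160.
Minimum: 13160 at k=5.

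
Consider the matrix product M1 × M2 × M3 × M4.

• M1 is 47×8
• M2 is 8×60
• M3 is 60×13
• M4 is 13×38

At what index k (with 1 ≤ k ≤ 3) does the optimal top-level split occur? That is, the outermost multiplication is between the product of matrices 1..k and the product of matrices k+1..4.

1

Adjacent pairs: M1M2 = 47·8·60 = 22560; M2M3 = 8·60·13 = 6240; M3M4 = 60·13·38 = 29640.
Length 3: M1..M3: k=1: 0+6240+47·8·13=11128; k=2: 22560+0+47·60·13=59220 → min 11128 | M2..M4: k=2: 0+29640+8·60·38=47880; k=3: 6240+0+8·13·38=10192 → min 10192.
Top-level splits: k=1: (M1..M1)·(M2..M4) → 0+10192+47·8·38 = 24480; k=2: (M1..M2)·(M3..M4) → 22560+29640+47·60·38 = 159360; k=3: (M1..M3)·(M4..M4) → 11128+0+47·13·38 = 34346.
Best split is after M1, i.e. k = 1.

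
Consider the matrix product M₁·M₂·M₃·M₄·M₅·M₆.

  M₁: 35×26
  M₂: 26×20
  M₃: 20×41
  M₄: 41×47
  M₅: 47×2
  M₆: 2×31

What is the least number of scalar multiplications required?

Adjacent pairs: M₁M₂ = 35·26·20 = 18200; M₂M₃ = 26·20·41 = 21320; M₃M₄ = 20·41·47 = 38540; M₄M₅ = 41·47·2 = 3854; M₅M₆ = 47·2·31 = 2914.
Length 3: M₁..M₃: k=1: 0+21320+35·26·41=58630; k=2: 18200+0+35·20·41=46900 → min 46900 | M₂..M₄: k=2: 0+38540+26·20·47=62980; k=3: 21320+0+26·41·47=71422 → min 62980 | M₃..M₅: k=3: 0+3854+20·41·2=5494; k=4: 38540+0+20·47·2=40420 → min 5494 | M₄..M₆: k=4: 0+2914+41·47·31=62651; k=5: 3854+0+41·2·31=6396 → min 6396.
Length 4: M₁..M₄: k=1: 0+62980+35·26·47=105750; k=2: 18200+38540+35·20·47=89640; k=3: 46900+0+35·41·47=114345 → min 89640 | M₂..M₅: k=2: 0+5494+26·20·2=6534; k=3: 21320+3854+26·41·2=27306; k=4: 62980+0+26·47·2=65424 → min 6534 | M₃..M₆: k=3: 0+6396+20·41·31=31816; k=4: 38540+2914+20·47·31=70594; k=5: 5494+0+20·2·31=6734 → min 6734.
Length 5: M₁..M₅: k=1: 0+6534+35·26·2=8354; k=2: 18200+5494+35·20·2=25094; k=3: 46900+3854+35·41·2=53624; k=4: 89640+0+35·47·2=92930 → min 8354 | M₂..M₆: k=2: 0+6734+26·20·31=22854; k=3: 21320+6396+26·41·31=60762; k=4: 62980+2914+26·47·31=103776; k=5: 6534+0+26·2·31=8146 → min 8146.
Length 6: M₁..M₆: k=1: 0+8146+35·26·31=36356; k=2: 18200+6734+35·20·31=46634; k=3: 46900+6396+35·41·31=97781; k=4: 89640+2914+35·47·31=143549; k=5: 8354+0+35·2·31=10524 → min 10524.
Optimal order: ((M₁·(M₂·(M₃·(M₄·M₅))))·M₆) with cost 10524.

10524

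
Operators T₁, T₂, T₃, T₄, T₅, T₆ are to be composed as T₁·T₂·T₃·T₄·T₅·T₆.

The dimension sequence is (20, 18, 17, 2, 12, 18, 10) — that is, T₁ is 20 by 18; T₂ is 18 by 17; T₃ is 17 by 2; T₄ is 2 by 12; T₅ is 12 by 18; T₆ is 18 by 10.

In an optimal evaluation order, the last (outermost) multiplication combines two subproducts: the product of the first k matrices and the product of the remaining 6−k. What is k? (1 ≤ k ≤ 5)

3

Adjacent pairs: T₁T₂ = 20·18·17 = 6120; T₂T₃ = 18·17·2 = 612; T₃T₄ = 17·2·12 = 408; T₄T₅ = 2·12·18 = 432; T₅T₆ = 12·18·10 = 2160.
Length 3: T₁..T₃: k=1: 0+612+20·18·2=1332; k=2: 6120+0+20·17·2=6800 → min 1332 | T₂..T₄: k=2: 0+408+18·17·12=4080; k=3: 612+0+18·2·12=1044 → min 1044 | T₃..T₅: k=3: 0+432+17·2·18=1044; k=4: 408+0+17·12·18=4080 → min 1044 | T₄..T₆: k=4: 0+2160+2·12·10=2400; k=5: 432+0+2·18·10=792 → min 792.
Length 4: T₁..T₄: k=1: 0+1044+20·18·12=5364; k=2: 6120+408+20·17·12=10608; k=3: 1332+0+20·2·12=1812 → min 1812 | T₂..T₅: k=2: 0+1044+18·17·18=6552; k=3: 612+432+18·2·18=1692; k=4: 1044+0+18·12·18=4932 → min 1692 | T₃..T₆: k=3: 0+792+17·2·10=1132; k=4: 408+2160+17·12·10=4608; k=5: 1044+0+17·18·10=4104 → min 1132.
Length 5: T₁..T₅: k=1: 0+1692+20·18·18=8172; k=2: 6120+1044+20·17·18=13284; k=3: 1332+432+20·2·18=2484; k=4: 1812+0+20·12·18=6132 → min 2484 | T₂..T₆: k=2: 0+1132+18·17·10=4192; k=3: 612+792+18·2·10=1764; k=4: 1044+2160+18·12·10=5364; k=5: 1692+0+18·18·10=4932 → min 1764.
Top-level splits: k=1: (T₁..T₁)·(T₂..T₆) → 0+1764+20·18·10 = 5364; k=2: (T₁..T₂)·(T₃..T₆) → 6120+1132+20·17·10 = 10652; k=3: (T₁..T₃)·(T₄..T₆) → 1332+792+20·2·10 = 2524; k=4: (T₁..T₄)·(T₅..T₆) → 1812+2160+20·12·10 = 6372; k=5: (T₁..T₅)·(T₆..T₆) → 2484+0+20·18·10 = 6084.
Best split is after T₃, i.e. k = 3.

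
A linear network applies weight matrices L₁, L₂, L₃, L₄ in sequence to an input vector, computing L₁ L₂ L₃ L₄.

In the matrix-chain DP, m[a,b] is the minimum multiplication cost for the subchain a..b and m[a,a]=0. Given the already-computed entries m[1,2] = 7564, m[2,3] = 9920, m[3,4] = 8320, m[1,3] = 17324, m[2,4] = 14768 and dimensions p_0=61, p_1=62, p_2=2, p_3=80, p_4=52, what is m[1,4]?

22228

m[1,4] = min over k∈[1,3] of m[1,k]+m[k+1,4]+p_{0}·p_k·p_{4}.
k=1: 0 + 14768 + 61·62·52 = 211432; k=2: 7564 + 8320 + 61·2·52 = 22228; k=3: 17324 + 0 + 61·80·52 = 271084.
Minimum: 22228 at k=2.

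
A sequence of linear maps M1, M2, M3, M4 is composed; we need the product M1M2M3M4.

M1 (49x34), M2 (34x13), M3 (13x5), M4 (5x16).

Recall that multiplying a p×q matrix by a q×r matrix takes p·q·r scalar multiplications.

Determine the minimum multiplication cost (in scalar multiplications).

Adjacent pairs: M1M2 = 49·34·13 = 21658; M2M3 = 34·13·5 = 2210; M3M4 = 13·5·16 = 1040.
Length 3: M1..M3: k=1: 0+2210+49·34·5=10540; k=2: 21658+0+49·13·5=24843 → min 10540 | M2..M4: k=2: 0+1040+34·13·16=8112; k=3: 2210+0+34·5·16=4930 → min 4930.
Length 4: M1..M4: k=1: 0+4930+49·34·16=31586; k=2: 21658+1040+49·13·16=32890; k=3: 10540+0+49·5·16=14460 → min 14460.
Optimal order: ((M1(M2M3))M4) with cost 14460.

14460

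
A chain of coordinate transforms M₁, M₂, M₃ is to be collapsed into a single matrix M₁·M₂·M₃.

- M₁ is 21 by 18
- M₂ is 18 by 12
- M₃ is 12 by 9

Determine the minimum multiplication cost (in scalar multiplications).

5346

Order (M₁·(M₂·M₃)): (M₂·M₃): 18×12 by 12×9 → 18×9, cost 18·12·9 = 1944; (M₁·(M₂·M₃)): 21×18 by 18×9 → 21×9, cost 21·18·9 = 3402; cumulative 5346. Total 5346.
Order ((M₁·M₂)·M₃): (M₁·M₂): 21×18 by 18×12 → 21×12, cost 21·18·12 = 4536; ((M₁·M₂)·M₃): 21×12 by 12×9 → 21×9, cost 21·12·9 = 2268; cumulative 6804. Total 6804.
Minimum: 5346.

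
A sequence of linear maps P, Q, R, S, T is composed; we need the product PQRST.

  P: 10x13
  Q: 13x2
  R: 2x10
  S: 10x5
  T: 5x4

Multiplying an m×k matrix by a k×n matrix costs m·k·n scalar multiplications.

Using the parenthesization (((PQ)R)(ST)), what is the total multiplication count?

(PQ): 10×13 by 13×2 → 10×2, cost 10·13·2 = 260
((PQ)R): 10×2 by 2×10 → 10×10, cost 10·2·10 = 200; cumulative 460
(ST): 10×5 by 5×4 → 10×4, cost 10·5·4 = 200
(((PQ)R)(ST)): 10×10 by 10×4 → 10×4, cost 10·10·4 = 400; cumulative 1060
Total: 1060 scalar multiplications.

1060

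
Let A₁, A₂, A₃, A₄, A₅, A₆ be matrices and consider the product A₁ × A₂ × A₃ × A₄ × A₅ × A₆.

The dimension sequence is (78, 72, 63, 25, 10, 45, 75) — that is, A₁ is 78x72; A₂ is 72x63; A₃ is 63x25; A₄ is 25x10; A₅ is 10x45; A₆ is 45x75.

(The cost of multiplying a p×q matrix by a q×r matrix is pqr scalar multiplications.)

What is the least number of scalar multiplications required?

Adjacent pairs: A₁A₂ = 78·72·63 = 353808; A₂A₃ = 72·63·25 = 113400; A₃A₄ = 63·25·10 = 15750; A₄A₅ = 25·10·45 = 11250; A₅A₆ = 10·45·75 = 33750.
Length 3: A₁..A₃: k=1: 0+113400+78·72·25=253800; k=2: 353808+0+78·63·25=476658 → min 253800 | A₂..A₄: k=2: 0+15750+72·63·10=61110; k=3: 113400+0+72·25·10=131400 → min 61110 | A₃..A₅: k=3: 0+11250+63·25·45=82125; k=4: 15750+0+63·10·45=44100 → min 44100 | A₄..A₆: k=4: 0+33750+25·10·75=52500; k=5: 11250+0+25·45·75=95625 → min 52500.
Length 4: A₁..A₄: k=1: 0+61110+78·72·10=117270; k=2: 353808+15750+78·63·10=418698; k=3: 253800+0+78·25·10=273300 → min 117270 | A₂..A₅: k=2: 0+44100+72·63·45=248220; k=3: 113400+11250+72·25·45=205650; k=4: 61110+0+72·10·45=93510 → min 93510 | A₃..A₆: k=3: 0+52500+63·25·75=170625; k=4: 15750+33750+63·10·75=96750; k=5: 44100+0+63·45·75=256725 → min 96750.
Length 5: A₁..A₅: k=1: 0+93510+78·72·45=346230; k=2: 353808+44100+78·63·45=619038; k=3: 253800+11250+78·25·45=352800; k=4: 117270+0+78·10·45=152370 → min 152370 | A₂..A₆: k=2: 0+96750+72·63·75=436950; k=3: 113400+52500+72·25·75=300900; k=4: 61110+33750+72·10·75=148860; k=5: 93510+0+72·45·75=336510 → min 148860.
Length 6: A₁..A₆: k=1: 0+148860+78·72·75=570060; k=2: 353808+96750+78·63·75=819108; k=3: 253800+52500+78·25·75=452550; k=4: 117270+33750+78·10·75=209520; k=5: 152370+0+78·45·75=415620 → min 209520.
Optimal order: ((A₁ × (A₂ × (A₃ × A₄))) × (A₅ × A₆)) with cost 209520.

209520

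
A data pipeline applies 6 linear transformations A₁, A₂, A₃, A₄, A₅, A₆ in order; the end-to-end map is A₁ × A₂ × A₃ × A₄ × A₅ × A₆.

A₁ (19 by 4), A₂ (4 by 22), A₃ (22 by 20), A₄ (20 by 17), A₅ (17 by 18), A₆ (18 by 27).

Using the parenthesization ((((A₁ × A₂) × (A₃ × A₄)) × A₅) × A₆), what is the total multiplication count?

31306

(A₁ × A₂): 19×4 by 4×22 → 19×22, cost 19·4·22 = 1672
(A₃ × A₄): 22×20 by 20×17 → 22×17, cost 22·20·17 = 7480
((A₁ × A₂) × (A₃ × A₄)): 19×22 by 22×17 → 19×17, cost 19·22·17 = 7106; cumulative 16258
(((A₁ × A₂) × (A₃ × A₄)) × A₅): 19×17 by 17×18 → 19×18, cost 19·17·18 = 5814; cumulative 22072
((((A₁ × A₂) × (A₃ × A₄)) × A₅) × A₆): 19×18 by 18×27 → 19×27, cost 19·18·27 = 9234; cumulative 31306
Total: 31306 scalar multiplications.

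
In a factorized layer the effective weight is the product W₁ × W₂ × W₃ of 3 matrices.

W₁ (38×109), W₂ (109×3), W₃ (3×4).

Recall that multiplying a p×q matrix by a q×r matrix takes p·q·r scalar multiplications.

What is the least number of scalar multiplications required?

Order (W₁ × (W₂ × W₃)): (W₂ × W₃): 109×3 by 3×4 → 109×4, cost 109·3·4 = 1308; (W₁ × (W₂ × W₃)): 38×109 by 109×4 → 38×4, cost 38·109·4 = 16568; cumulative 17876. Total 17876.
Order ((W₁ × W₂) × W₃): (W₁ × W₂): 38×109 by 109×3 → 38×3, cost 38·109·3 = 12426; ((W₁ × W₂) × W₃): 38×3 by 3×4 → 38×4, cost 38·3·4 = 456; cumulative 12882. Total 12882.
Minimum: 12882.

12882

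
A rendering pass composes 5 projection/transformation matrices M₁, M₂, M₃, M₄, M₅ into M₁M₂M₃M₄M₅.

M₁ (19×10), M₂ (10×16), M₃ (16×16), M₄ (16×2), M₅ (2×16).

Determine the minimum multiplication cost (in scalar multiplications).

Adjacent pairs: M₁M₂ = 19·10·16 = 3040; M₂M₃ = 10·16·16 = 2560; M₃M₄ = 16·16·2 = 512; M₄M₅ = 16·2·16 = 512.
Length 3: M₁..M₃: k=1: 0+2560+19·10·16=5600; k=2: 3040+0+19·16·16=7904 → min 5600 | M₂..M₄: k=2: 0+512+10·16·2=832; k=3: 2560+0+10·16·2=2880 → min 832 | M₃..M₅: k=3: 0+512+16·16·16=4608; k=4: 512+0+16·2·16=1024 → min 1024.
Length 4: M₁..M₄: k=1: 0+832+19·10·2=1212; k=2: 3040+512+19·16·2=4160; k=3: 5600+0+19·16·2=6208 → min 1212 | M₂..M₅: k=2: 0+1024+10·16·16=3584; k=3: 2560+512+10·16·16=5632; k=4: 832+0+10·2·16=1152 → min 1152.
Length 5: M₁..M₅: k=1: 0+1152+19·10·16=4192; k=2: 3040+1024+19·16·16=8928; k=3: 5600+512+19·16·16=10976; k=4: 1212+0+19·2·16=1820 → min 1820.
Optimal order: ((M₁(M₂(M₃M₄)))M₅) with cost 1820.

1820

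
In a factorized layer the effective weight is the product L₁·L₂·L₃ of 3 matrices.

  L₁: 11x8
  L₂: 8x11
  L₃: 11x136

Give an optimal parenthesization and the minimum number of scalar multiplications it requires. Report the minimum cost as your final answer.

(L₁·(L₂·L₃)): cost 23936.
((L₁·L₂)·L₃): cost 17424.
Optimal: ((L₁·L₂)·L₃) with cost 17424.

17424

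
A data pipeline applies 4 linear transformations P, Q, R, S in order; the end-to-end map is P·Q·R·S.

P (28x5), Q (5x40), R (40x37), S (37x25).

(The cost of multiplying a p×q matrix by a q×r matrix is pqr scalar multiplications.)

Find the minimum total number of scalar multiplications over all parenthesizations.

Adjacent pairs: PQ = 28·5·40 = 5600; QR = 5·40·37 = 7400; RS = 40·37·25 = 37000.
Length 3: P..R: k=1: 0+7400+28·5·37=12580; k=2: 5600+0+28·40·37=47040 → min 12580 | Q..S: k=2: 0+37000+5·40·25=42000; k=3: 7400+0+5·37·25=12025 → min 12025.
Length 4: P..S: k=1: 0+12025+28·5·25=15525; k=2: 5600+37000+28·40·25=70600; k=3: 12580+0+28·37·25=38480 → min 15525.
Optimal order: (P·((Q·R)·S)) with cost 15525.

15525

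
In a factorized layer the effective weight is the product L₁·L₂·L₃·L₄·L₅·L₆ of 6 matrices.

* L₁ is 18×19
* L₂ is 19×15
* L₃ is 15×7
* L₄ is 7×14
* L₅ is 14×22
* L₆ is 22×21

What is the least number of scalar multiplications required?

Adjacent pairs: L₁L₂ = 18·19·15 = 5130; L₂L₃ = 19·15·7 = 1995; L₃L₄ = 15·7·14 = 1470; L₄L₅ = 7·14·22 = 2156; L₅L₆ = 14·22·21 = 6468.
Length 3: L₁..L₃: k=1: 0+1995+18·19·7=4389; k=2: 5130+0+18·15·7=7020 → min 4389 | L₂..L₄: k=2: 0+1470+19·15·14=5460; k=3: 1995+0+19·7·14=3857 → min 3857 | L₃..L₅: k=3: 0+2156+15·7·22=4466; k=4: 1470+0+15·14·22=6090 → min 4466 | L₄..L₆: k=4: 0+6468+7·14·21=8526; k=5: 2156+0+7·22·21=5390 → min 5390.
Length 4: L₁..L₄: k=1: 0+3857+18·19·14=8645; k=2: 5130+1470+18·15·14=10380; k=3: 4389+0+18·7·14=6153 → min 6153 | L₂..L₅: k=2: 0+4466+19·15·22=10736; k=3: 1995+2156+19·7·22=7077; k=4: 3857+0+19·14·22=9709 → min 7077 | L₃..L₆: k=3: 0+5390+15·7·21=7595; k=4: 1470+6468+15·14·21=12348; k=5: 4466+0+15·22·21=11396 → min 7595.
Length 5: L₁..L₅: k=1: 0+7077+18·19·22=14601; k=2: 5130+4466+18·15·22=15536; k=3: 4389+2156+18·7·22=9317; k=4: 6153+0+18·14·22=11697 → min 9317 | L₂..L₆: k=2: 0+7595+19·15·21=13580; k=3: 1995+5390+19·7·21=10178; k=4: 3857+6468+19·14·21=15911; k=5: 7077+0+19·22·21=15855 → min 10178.
Length 6: L₁..L₆: k=1: 0+10178+18·19·21=17360; k=2: 5130+7595+18·15·21=18395; k=3: 4389+5390+18·7·21=12425; k=4: 6153+6468+18·14·21=17913; k=5: 9317+0+18·22·21=17633 → min 12425.
Optimal order: ((L₁·(L₂·L₃))·((L₄·L₅)·L₆)) with cost 12425.

12425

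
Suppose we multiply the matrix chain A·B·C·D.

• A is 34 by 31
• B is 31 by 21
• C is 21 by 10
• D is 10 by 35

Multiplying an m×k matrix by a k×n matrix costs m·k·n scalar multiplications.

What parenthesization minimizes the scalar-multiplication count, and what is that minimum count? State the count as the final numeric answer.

Adjacent pairs: AB = 34·31·21 = 22134; BC = 31·21·10 = 6510; CD = 21·10·35 = 7350.
Length 3: A..C: k=1: 0+6510+34·31·10=17050; k=2: 22134+0+34·21·10=29274 → min 17050 | B..D: k=2: 0+7350+31·21·35=30135; k=3: 6510+0+31·10·35=17360 → min 17360.
Length 4: A..D: k=1: 0+17360+34·31·35=54250; k=2: 22134+7350+34·21·35=54474; k=3: 17050+0+34·10·35=28950 → min 28950.
Optimal parenthesization: ((A·(B·C))·D) with cost 28950.

28950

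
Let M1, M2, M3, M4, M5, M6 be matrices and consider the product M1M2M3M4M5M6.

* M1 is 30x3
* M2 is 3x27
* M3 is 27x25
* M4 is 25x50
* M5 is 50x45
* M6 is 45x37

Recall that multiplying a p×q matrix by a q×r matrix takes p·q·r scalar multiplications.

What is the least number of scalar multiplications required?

Adjacent pairs: M1M2 = 30·3·27 = 2430; M2M3 = 3·27·25 = 2025; M3M4 = 27·25·50 = 33750; M4M5 = 25·50·45 = 56250; M5M6 = 50·45·37 = 83250.
Length 3: M1..M3: k=1: 0+2025+30·3·25=4275; k=2: 2430+0+30·27·25=22680 → min 4275 | M2..M4: k=2: 0+33750+3·27·50=37800; k=3: 2025+0+3·25·50=5775 → min 5775 | M3..M5: k=3: 0+56250+27·25·45=86625; k=4: 33750+0+27·50·45=94500 → min 86625 | M4..M6: k=4: 0+83250+25·50·37=129500; k=5: 56250+0+25·45·37=97875 → min 97875.
Length 4: M1..M4: k=1: 0+5775+30·3·50=10275; k=2: 2430+33750+30·27·50=76680; k=3: 4275+0+30·25·50=41775 → min 10275 | M2..M5: k=2: 0+86625+3·27·45=90270; k=3: 2025+56250+3·25·45=61650; k=4: 5775+0+3·50·45=12525 → min 12525 | M3..M6: k=3: 0+97875+27·25·37=122850; k=4: 33750+83250+27·50·37=166950; k=5: 86625+0+27·45·37=131580 → min 122850.
Length 5: M1..M5: k=1: 0+12525+30·3·45=16575; k=2: 2430+86625+30·27·45=125505; k=3: 4275+56250+30·25·45=94275; k=4: 10275+0+30·50·45=77775 → min 16575 | M2..M6: k=2: 0+122850+3·27·37=125847; k=3: 2025+97875+3·25·37=102675; k=4: 5775+83250+3·50·37=94575; k=5: 12525+0+3·45·37=17520 → min 17520.
Length 6: M1..M6: k=1: 0+17520+30·3·37=20850; k=2: 2430+122850+30·27·37=155250; k=3: 4275+97875+30·25·37=129900; k=4: 10275+83250+30·50·37=149025; k=5: 16575+0+30·45·37=66525 → min 20850.
Optimal order: (M1((((M2M3)M4)M5)M6)) with cost 20850.

20850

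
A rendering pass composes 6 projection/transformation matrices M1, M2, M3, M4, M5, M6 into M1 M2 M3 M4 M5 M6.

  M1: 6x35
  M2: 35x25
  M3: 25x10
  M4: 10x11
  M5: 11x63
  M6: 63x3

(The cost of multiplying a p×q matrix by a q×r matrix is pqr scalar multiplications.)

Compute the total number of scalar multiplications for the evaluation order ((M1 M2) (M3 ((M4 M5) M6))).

(M1 M2): 6×35 by 35×25 → 6×25, cost 6·35·25 = 5250
(M4 M5): 10×11 by 11×63 → 10×63, cost 10·11·63 = 6930
((M4 M5) M6): 10×63 by 63×3 → 10×3, cost 10·63·3 = 1890; cumulative 8820
(M3 ((M4 M5) M6)): 25×10 by 10×3 → 25×3, cost 25·10·3 = 750; cumulative 9570
((M1 M2) (M3 ((M4 M5) M6))): 6×25 by 25×3 → 6×3, cost 6·25·3 = 450; cumulative 15270
Total: 15270 scalar multiplications.

15270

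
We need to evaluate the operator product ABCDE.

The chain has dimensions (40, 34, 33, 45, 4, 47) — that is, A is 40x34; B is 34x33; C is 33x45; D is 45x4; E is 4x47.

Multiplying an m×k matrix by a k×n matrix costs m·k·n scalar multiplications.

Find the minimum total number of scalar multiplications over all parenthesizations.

Adjacent pairs: AB = 40·34·33 = 44880; BC = 34·33·45 = 50490; CD = 33·45·4 = 5940; DE = 45·4·47 = 8460.
Length 3: A..C: k=1: 0+50490+40·34·45=111690; k=2: 44880+0+40·33·45=104280 → min 104280 | B..D: k=2: 0+5940+34·33·4=10428; k=3: 50490+0+34·45·4=56610 → min 10428 | C..E: k=3: 0+8460+33·45·47=78255; k=4: 5940+0+33·4·47=12144 → min 12144.
Length 4: A..D: k=1: 0+10428+40·34·4=15868; k=2: 44880+5940+40·33·4=56100; k=3: 104280+0+40·45·4=111480 → min 15868 | B..E: k=2: 0+12144+34·33·47=64878; k=3: 50490+8460+34·45·47=130860; k=4: 10428+0+34·4·47=16820 → min 16820.
Length 5: A..E: k=1: 0+16820+40·34·47=80740; k=2: 44880+12144+40·33·47=119064; k=3: 104280+8460+40·45·47=197340; k=4: 15868+0+40·4·47=23388 → min 23388.
Optimal order: ((A(B(CD)))E) with cost 23388.

23388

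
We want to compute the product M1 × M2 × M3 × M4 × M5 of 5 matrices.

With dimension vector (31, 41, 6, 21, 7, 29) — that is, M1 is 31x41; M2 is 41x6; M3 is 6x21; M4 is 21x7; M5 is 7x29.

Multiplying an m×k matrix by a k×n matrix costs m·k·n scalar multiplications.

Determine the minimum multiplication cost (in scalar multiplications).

Adjacent pairs: M1M2 = 31·41·6 = 7626; M2M3 = 41·6·21 = 5166; M3M4 = 6·21·7 = 882; M4M5 = 21·7·29 = 4263.
Length 3: M1..M3: k=1: 0+5166+31·41·21=31857; k=2: 7626+0+31·6·21=11532 → min 11532 | M2..M4: k=2: 0+882+41·6·7=2604; k=3: 5166+0+41·21·7=11193 → min 2604 | M3..M5: k=3: 0+4263+6·21·29=7917; k=4: 882+0+6·7·29=2100 → min 2100.
Length 4: M1..M4: k=1: 0+2604+31·41·7=11501; k=2: 7626+882+31·6·7=9810; k=3: 11532+0+31·21·7=16089 → min 9810 | M2..M5: k=2: 0+2100+41·6·29=9234; k=3: 5166+4263+41·21·29=34398; k=4: 2604+0+41·7·29=10927 → min 9234.
Length 5: M1..M5: k=1: 0+9234+31·41·29=46093; k=2: 7626+2100+31·6·29=15120; k=3: 11532+4263+31·21·29=34674; k=4: 9810+0+31·7·29=16103 → min 15120.
Optimal order: ((M1 × M2) × ((M3 × M4) × M5)) with cost 15120.

15120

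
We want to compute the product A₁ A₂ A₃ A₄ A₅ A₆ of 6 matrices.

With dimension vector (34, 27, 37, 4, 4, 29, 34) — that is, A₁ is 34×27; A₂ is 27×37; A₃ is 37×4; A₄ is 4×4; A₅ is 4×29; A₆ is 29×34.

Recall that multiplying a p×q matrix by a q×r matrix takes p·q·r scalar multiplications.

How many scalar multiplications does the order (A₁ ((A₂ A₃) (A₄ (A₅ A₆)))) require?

(A₂ A₃): 27×37 by 37×4 → 27×4, cost 27·37·4 = 3996
(A₅ A₆): 4×29 by 29×34 → 4×34, cost 4·29·34 = 3944
(A₄ (A₅ A₆)): 4×4 by 4×34 → 4×34, cost 4·4·34 = 544; cumulative 4488
((A₂ A₃) (A₄ (A₅ A₆))): 27×4 by 4×34 → 27×34, cost 27·4·34 = 3672; cumulative 12156
(A₁ ((A₂ A₃) (A₄ (A₅ A₆)))): 34×27 by 27×34 → 34×34, cost 34·27·34 = 31212; cumulative 43368
Total: 43368 scalar multiplications.

43368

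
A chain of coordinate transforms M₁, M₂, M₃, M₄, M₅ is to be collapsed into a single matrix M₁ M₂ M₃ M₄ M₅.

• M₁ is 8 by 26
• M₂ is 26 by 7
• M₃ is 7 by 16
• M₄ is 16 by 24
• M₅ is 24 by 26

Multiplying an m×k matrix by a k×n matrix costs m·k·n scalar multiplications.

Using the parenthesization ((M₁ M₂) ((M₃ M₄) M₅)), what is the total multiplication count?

(M₁ M₂): 8×26 by 26×7 → 8×7, cost 8·26·7 = 1456
(M₃ M₄): 7×16 by 16×24 → 7×24, cost 7·16·24 = 2688
((M₃ M₄) M₅): 7×24 by 24×26 → 7×26, cost 7·24·26 = 4368; cumulative 7056
((M₁ M₂) ((M₃ M₄) M₅)): 8×7 by 7×26 → 8×26, cost 8·7·26 = 1456; cumulative 9968
Total: 9968 scalar multiplications.

9968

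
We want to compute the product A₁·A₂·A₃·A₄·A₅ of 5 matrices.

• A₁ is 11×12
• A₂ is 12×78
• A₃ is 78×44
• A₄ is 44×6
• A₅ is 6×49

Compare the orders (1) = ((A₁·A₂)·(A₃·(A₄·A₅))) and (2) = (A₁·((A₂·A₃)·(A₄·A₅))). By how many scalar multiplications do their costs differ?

146982

Order (1) = ((A₁·A₂)·(A₃·(A₄·A₅))): (A₁·A₂): 11×12 by 12×78 → 11×78, cost 11·12·78 = 10296; (A₄·A₅): 44×6 by 6×49 → 44×49, cost 44·6·49 = 12936; (A₃·(A₄·A₅)): 78×44 by 44×49 → 78×49, cost 78·44·49 = 168168; cumulative 181104; ((A₁·A₂)·(A₃·(A₄·A₅))): 11×78 by 78×49 → 11×49, cost 11·78·49 = 42042; cumulative 233442. Total 233442.
Order (2) = (A₁·((A₂·A₃)·(A₄·A₅))): (A₂·A₃): 12×78 by 78×44 → 12×44, cost 12·78·44 = 41184; (A₄·A₅): 44×6 by 6×49 → 44×49, cost 44·6·49 = 12936; ((A₂·A₃)·(A₄·A₅)): 12×44 by 44×49 → 12×49, cost 12·44·49 = 25872; cumulative 79992; (A₁·((A₂·A₃)·(A₄·A₅))): 11×12 by 12×49 → 11×49, cost 11·12·49 = 6468; cumulative 86460. Total 86460.
Difference: |233442 − 86460| = 146982.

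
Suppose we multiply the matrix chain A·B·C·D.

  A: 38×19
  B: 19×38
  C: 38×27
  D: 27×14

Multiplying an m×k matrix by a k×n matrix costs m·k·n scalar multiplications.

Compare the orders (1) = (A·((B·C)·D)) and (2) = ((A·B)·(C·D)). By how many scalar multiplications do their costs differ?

Order (1) = (A·((B·C)·D)): (B·C): 19×38 by 38×27 → 19×27, cost 19·38·27 = 19494; ((B·C)·D): 19×27 by 27×14 → 19×14, cost 19·27·14 = 7182; cumulative 26676; (A·((B·C)·D)): 38×19 by 19×14 → 38×14, cost 38·19·14 = 10108; cumulative 36784. Total 36784.
Order (2) = ((A·B)·(C·D)): (A·B): 38×19 by 19×38 → 38×38, cost 38·19·38 = 27436; (C·D): 38×27 by 27×14 → 38×14, cost 38·27·14 = 14364; ((A·B)·(C·D)): 38×38 by 38×14 → 38×14, cost 38·38·14 = 20216; cumulative 62016. Total 62016.
Difference: |36784 − 62016| = 25232.

25232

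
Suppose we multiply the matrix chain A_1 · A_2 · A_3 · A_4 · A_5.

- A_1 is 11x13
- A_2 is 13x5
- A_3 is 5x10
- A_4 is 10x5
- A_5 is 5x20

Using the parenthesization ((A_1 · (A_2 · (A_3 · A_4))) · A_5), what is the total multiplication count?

(A_3 · A_4): 5×10 by 10×5 → 5×5, cost 5·10·5 = 250
(A_2 · (A_3 · A_4)): 13×5 by 5×5 → 13×5, cost 13·5·5 = 325; cumulative 575
(A_1 · (A_2 · (A_3 · A_4))): 11×13 by 13×5 → 11×5, cost 11·13·5 = 715; cumulative 1290
((A_1 · (A_2 · (A_3 · A_4))) · A_5): 11×5 by 5×20 → 11×20, cost 11·5·20 = 1100; cumulative 2390
Total: 2390 scalar multiplications.

2390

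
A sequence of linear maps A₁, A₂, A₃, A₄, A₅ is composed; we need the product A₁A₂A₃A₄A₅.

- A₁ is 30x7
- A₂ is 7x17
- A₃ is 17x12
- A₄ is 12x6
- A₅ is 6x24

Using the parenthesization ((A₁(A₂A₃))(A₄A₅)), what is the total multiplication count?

14316

(A₂A₃): 7×17 by 17×12 → 7×12, cost 7·17·12 = 1428
(A₁(A₂A₃)): 30×7 by 7×12 → 30×12, cost 30·7·12 = 2520; cumulative 3948
(A₄A₅): 12×6 by 6×24 → 12×24, cost 12·6·24 = 1728
((A₁(A₂A₃))(A₄A₅)): 30×12 by 12×24 → 30×24, cost 30·12·24 = 8640; cumulative 14316
Total: 14316 scalar multiplications.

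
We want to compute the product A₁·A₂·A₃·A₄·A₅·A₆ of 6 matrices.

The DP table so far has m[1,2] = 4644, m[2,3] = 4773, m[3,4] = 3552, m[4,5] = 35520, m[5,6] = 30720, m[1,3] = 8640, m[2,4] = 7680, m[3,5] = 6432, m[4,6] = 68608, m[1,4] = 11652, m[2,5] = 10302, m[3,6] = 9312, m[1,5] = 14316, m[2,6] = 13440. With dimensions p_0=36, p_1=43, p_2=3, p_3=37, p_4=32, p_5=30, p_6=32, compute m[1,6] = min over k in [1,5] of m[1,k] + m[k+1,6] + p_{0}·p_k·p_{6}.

17412

m[1,6] = min over k∈[1,5] of m[1,k]+m[k+1,6]+p_{0}·p_k·p_{6}.
k=1: 0 + 13440 + 36·43·32 = 62976; k=2: 4644 + 9312 + 36·3·32 = 17412; k=3: 8640 + 68608 + 36·37·32 = 119872; k=4: 11652 + 30720 + 36·32·32 = 79236; k=5: 14316 + 0 + 36·30·32 = 48876.
Minimum: 17412 at k=2.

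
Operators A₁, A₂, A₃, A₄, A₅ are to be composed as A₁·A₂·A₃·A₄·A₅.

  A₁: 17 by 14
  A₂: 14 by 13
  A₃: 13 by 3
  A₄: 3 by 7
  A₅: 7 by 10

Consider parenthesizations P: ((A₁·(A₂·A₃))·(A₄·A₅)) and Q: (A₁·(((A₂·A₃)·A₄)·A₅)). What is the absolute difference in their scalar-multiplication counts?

Order P = ((A₁·(A₂·A₃))·(A₄·A₅)): (A₂·A₃): 14×13 by 13×3 → 14×3, cost 14·13·3 = 546; (A₁·(A₂·A₃)): 17×14 by 14×3 → 17×3, cost 17·14·3 = 714; cumulative 1260; (A₄·A₅): 3×7 by 7×10 → 3×10, cost 3·7·10 = 210; ((A₁·(A₂·A₃))·(A₄·A₅)): 17×3 by 3×10 → 17×10, cost 17·3·10 = 510; cumulative 1980. Total 1980.
Order Q = (A₁·(((A₂·A₃)·A₄)·A₅)): (A₂·A₃): 14×13 by 13×3 → 14×3, cost 14·13·3 = 546; ((A₂·A₃)·A₄): 14×3 by 3×7 → 14×7, cost 14·3·7 = 294; cumulative 840; (((A₂·A₃)·A₄)·A₅): 14×7 by 7×10 → 14×10, cost 14·7·10 = 980; cumulative 1820; (A₁·(((A₂·A₃)·A₄)·A₅)): 17×14 by 14×10 → 17×10, cost 17·14·10 = 2380; cumulative 4200. Total 4200.
Difference: |1980 − 4200| = 2220.

2220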